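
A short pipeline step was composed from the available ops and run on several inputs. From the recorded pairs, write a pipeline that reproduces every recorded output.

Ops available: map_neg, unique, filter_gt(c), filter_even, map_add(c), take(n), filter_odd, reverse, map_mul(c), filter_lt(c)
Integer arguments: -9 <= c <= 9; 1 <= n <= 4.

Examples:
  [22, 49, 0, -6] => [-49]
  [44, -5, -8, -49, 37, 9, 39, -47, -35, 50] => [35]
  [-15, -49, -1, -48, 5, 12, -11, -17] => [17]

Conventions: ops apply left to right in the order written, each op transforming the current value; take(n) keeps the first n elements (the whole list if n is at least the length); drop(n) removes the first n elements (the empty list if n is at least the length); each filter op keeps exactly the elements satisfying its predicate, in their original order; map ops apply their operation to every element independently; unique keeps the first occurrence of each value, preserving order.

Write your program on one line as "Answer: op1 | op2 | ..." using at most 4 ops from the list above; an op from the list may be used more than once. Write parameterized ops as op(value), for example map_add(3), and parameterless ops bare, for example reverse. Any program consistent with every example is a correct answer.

reverse | filter_odd | map_neg | take(1)

Check, running the answer program on each example:
  [22, 49, 0, -6] -> [-6, 0, 49, 22] -> [49] -> [-49] -> [-49]
  [44, -5, -8, -49, 37, 9, 39, -47, -35, 50] -> [50, -35, -47, 39, 9, 37, -49, -8, -5, 44] -> [-35, -47, 39, 9, 37, -49, -5] -> [35, 47, -39, -9, -37, 49, 5] -> [35]
  [-15, -49, -1, -48, 5, 12, -11, -17] -> [-17, -11, 12, 5, -48, -1, -49, -15] -> [-17, -11, 5, -1, -49, -15] -> [17, 11, -5, 1, 49, 15] -> [17]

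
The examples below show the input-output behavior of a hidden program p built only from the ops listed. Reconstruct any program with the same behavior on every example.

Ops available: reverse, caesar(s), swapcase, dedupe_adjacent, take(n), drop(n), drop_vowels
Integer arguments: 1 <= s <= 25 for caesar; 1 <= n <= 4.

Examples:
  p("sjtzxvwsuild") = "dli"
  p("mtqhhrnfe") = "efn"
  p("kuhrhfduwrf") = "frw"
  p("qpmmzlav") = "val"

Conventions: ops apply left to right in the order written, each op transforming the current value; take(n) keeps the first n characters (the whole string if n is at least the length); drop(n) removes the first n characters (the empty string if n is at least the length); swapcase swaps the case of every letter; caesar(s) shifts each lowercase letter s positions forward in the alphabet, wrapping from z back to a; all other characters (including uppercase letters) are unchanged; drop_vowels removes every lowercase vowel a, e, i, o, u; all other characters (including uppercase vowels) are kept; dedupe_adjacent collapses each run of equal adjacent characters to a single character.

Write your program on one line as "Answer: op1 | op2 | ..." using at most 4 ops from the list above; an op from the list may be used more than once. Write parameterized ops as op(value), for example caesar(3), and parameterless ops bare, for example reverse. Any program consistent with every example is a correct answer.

drop(1) | dedupe_adjacent | reverse | take(3)

Check, running the answer program on each example:
  "sjtzxvwsuild" -> "jtzxvwsuild" -> "jtzxvwsuild" -> "dliuswvxztj" -> "dli"
  "mtqhhrnfe" -> "tqhhrnfe" -> "tqhrnfe" -> "efnrhqt" -> "efn"
  "kuhrhfduwrf" -> "uhrhfduwrf" -> "uhrhfduwrf" -> "frwudfhrhu" -> "frw"
  "qpmmzlav" -> "pmmzlav" -> "pmzlav" -> "valzmp" -> "val"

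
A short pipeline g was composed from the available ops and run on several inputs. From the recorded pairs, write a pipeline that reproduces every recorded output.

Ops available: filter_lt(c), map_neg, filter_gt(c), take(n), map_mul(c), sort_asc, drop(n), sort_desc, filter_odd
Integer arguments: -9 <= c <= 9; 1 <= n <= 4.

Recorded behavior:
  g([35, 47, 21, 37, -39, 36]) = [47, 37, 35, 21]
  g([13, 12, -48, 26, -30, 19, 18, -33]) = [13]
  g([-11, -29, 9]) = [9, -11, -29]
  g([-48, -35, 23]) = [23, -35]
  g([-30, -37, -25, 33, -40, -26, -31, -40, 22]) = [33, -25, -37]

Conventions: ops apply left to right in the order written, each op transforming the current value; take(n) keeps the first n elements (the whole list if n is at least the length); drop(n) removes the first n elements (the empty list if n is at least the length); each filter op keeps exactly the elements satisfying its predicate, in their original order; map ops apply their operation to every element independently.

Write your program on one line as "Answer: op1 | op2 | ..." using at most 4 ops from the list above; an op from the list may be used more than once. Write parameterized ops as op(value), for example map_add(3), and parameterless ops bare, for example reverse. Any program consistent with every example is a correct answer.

take(4) | sort_asc | sort_desc | filter_odd

Check, running the answer program on each example:
  [35, 47, 21, 37, -39, 36] -> [35, 47, 21, 37] -> [21, 35, 37, 47] -> [47, 37, 35, 21] -> [47, 37, 35, 21]
  [13, 12, -48, 26, -30, 19, 18, -33] -> [13, 12, -48, 26] -> [-48, 12, 13, 26] -> [26, 13, 12, -48] -> [13]
  [-11, -29, 9] -> [-11, -29, 9] -> [-29, -11, 9] -> [9, -11, -29] -> [9, -11, -29]
  [-48, -35, 23] -> [-48, -35, 23] -> [-48, -35, 23] -> [23, -35, -48] -> [23, -35]
  [-30, -37, -25, 33, -40, -26, -31, -40, 22] -> [-30, -37, -25, 33] -> [-37, -30, -25, 33] -> [33, -25, -30, -37] -> [33, -25, -37]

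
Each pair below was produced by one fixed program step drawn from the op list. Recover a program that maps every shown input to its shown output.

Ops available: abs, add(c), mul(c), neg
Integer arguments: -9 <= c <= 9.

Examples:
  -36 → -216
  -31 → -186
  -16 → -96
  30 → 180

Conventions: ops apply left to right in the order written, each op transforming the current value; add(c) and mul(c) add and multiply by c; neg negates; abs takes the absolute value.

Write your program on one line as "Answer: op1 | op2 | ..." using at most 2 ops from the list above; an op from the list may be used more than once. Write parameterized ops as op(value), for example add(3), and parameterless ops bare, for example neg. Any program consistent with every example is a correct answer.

mul(-6) | neg

Check, running the answer program on each example:
  -36 -> 216 -> -216
  -31 -> 186 -> -186
  -16 -> 96 -> -96
  30 -> -180 -> 180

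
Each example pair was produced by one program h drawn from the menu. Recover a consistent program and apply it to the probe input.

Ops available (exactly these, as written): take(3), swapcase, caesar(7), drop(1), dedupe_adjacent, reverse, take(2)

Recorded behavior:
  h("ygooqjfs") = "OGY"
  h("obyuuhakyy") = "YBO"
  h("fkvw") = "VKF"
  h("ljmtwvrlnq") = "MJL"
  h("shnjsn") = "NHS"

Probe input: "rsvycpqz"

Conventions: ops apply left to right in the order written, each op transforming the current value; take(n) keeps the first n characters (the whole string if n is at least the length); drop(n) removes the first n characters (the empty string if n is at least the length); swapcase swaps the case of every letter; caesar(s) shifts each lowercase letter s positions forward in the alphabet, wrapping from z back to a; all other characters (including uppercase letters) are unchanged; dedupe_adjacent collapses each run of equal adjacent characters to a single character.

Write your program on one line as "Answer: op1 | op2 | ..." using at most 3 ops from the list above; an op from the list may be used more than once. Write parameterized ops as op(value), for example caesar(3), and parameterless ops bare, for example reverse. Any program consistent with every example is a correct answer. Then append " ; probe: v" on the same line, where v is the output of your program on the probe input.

take(3) | reverse | swapcase ; probe: "VSR"

Check, running the answer program on each example:
  "ygooqjfs" -> "ygo" -> "ogy" -> "OGY"
  "obyuuhakyy" -> "oby" -> "ybo" -> "YBO"
  "fkvw" -> "fkv" -> "vkf" -> "VKF"
  "ljmtwvrlnq" -> "ljm" -> "mjl" -> "MJL"
  "shnjsn" -> "shn" -> "nhs" -> "NHS"
  probe: "rsvycpqz" -> "rsv" -> "vsr" -> "VSR"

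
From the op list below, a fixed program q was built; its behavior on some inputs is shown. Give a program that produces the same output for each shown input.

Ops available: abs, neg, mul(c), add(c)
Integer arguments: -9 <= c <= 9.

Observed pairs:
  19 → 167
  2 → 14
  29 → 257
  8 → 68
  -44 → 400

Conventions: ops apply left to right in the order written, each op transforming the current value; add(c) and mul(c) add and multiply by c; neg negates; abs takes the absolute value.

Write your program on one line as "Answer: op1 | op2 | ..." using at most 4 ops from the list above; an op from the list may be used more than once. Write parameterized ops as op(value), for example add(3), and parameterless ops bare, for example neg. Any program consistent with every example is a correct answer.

mul(9) | add(-4) | abs

Check, running the answer program on each example:
  19 -> 171 -> 167 -> 167
  2 -> 18 -> 14 -> 14
  29 -> 261 -> 257 -> 257
  8 -> 72 -> 68 -> 68
  -44 -> -396 -> -400 -> 400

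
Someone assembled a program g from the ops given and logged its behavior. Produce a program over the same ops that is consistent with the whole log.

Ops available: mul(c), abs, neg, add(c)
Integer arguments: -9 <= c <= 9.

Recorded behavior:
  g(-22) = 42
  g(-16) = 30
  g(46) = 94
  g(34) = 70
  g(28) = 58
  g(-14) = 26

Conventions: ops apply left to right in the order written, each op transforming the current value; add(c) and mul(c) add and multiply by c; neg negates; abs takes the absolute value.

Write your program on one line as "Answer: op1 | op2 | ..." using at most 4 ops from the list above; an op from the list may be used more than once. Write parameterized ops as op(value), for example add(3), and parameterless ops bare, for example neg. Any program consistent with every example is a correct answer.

mul(-2) | add(1) | add(-3) | abs

Check, running the answer program on each example:
  -22 -> 44 -> 45 -> 42 -> 42
  -16 -> 32 -> 33 -> 30 -> 30
  46 -> -92 -> -91 -> -94 -> 94
  34 -> -68 -> -67 -> -70 -> 70
  28 -> -56 -> -55 -> -58 -> 58
  -14 -> 28 -> 29 -> 26 -> 26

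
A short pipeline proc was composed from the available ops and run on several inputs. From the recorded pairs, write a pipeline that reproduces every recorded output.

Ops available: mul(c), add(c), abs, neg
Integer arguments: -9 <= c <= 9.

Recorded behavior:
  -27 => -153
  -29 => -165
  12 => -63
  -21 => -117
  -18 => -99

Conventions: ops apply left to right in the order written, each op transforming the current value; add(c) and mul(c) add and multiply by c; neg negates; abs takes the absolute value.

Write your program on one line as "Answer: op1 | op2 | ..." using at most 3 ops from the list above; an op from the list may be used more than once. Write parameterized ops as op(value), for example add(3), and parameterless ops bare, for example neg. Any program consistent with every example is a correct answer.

abs | mul(-6) | add(9)

Check, running the answer program on each example:
  -27 -> 27 -> -162 -> -153
  -29 -> 29 -> -174 -> -165
  12 -> 12 -> -72 -> -63
  -21 -> 21 -> -126 -> -117
  -18 -> 18 -> -108 -> -99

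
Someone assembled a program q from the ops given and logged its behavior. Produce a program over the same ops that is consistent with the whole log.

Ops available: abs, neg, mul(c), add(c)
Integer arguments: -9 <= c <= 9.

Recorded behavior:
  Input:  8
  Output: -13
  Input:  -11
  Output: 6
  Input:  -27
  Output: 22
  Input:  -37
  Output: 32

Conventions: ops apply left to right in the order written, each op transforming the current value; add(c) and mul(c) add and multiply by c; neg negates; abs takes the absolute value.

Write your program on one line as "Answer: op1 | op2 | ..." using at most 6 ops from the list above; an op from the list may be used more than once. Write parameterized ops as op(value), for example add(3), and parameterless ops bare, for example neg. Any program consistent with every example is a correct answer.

add(3) | neg | add(-1) | add(-8) | add(-1) | add(8)

Check, running the answer program on each example:
  8 -> 11 -> -11 -> -12 -> -20 -> -21 -> -13
  -11 -> -8 -> 8 -> 7 -> -1 -> -2 -> 6
  -27 -> -24 -> 24 -> 23 -> 15 -> 14 -> 22
  -37 -> -34 -> 34 -> 33 -> 25 -> 24 -> 32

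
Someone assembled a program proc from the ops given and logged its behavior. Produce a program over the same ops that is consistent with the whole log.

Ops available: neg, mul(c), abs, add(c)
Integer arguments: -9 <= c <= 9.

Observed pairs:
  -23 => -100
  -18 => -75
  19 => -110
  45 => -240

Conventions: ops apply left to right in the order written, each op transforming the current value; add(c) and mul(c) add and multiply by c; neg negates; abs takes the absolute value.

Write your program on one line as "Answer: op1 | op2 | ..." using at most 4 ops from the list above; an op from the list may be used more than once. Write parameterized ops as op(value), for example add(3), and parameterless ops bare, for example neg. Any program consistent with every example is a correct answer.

add(3) | mul(-5) | abs | neg

Check, running the answer program on each example:
  -23 -> -20 -> 100 -> 100 -> -100
  -18 -> -15 -> 75 -> 75 -> -75
  19 -> 22 -> -110 -> 110 -> -110
  45 -> 48 -> -240 -> 240 -> -240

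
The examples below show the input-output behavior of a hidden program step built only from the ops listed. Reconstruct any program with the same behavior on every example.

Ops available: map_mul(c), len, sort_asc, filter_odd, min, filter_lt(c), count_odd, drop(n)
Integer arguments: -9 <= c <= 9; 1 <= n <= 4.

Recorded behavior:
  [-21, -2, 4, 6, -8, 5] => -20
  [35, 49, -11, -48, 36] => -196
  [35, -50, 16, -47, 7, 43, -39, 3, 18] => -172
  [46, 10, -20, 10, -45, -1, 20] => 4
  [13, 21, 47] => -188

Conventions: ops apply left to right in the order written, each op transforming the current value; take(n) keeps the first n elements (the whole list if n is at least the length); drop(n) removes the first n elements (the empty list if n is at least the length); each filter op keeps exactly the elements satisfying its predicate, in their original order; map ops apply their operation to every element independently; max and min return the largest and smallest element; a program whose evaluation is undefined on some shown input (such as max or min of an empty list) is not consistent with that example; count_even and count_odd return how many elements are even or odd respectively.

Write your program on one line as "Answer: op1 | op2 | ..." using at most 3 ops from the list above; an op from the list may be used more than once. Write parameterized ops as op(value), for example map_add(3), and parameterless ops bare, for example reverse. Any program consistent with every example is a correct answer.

filter_odd | map_mul(-4) | min

Check, running the answer program on each example:
  [-21, -2, 4, 6, -8, 5] -> [-21, 5] -> [84, -20] -> -20
  [35, 49, -11, -48, 36] -> [35, 49, -11] -> [-140, -196, 44] -> -196
  [35, -50, 16, -47, 7, 43, -39, 3, 18] -> [35, -47, 7, 43, -39, 3] -> [-140, 188, -28, -172, 156, -12] -> -172
  [46, 10, -20, 10, -45, -1, 20] -> [-45, -1] -> [180, 4] -> 4
  [13, 21, 47] -> [13, 21, 47] -> [-52, -84, -188] -> -188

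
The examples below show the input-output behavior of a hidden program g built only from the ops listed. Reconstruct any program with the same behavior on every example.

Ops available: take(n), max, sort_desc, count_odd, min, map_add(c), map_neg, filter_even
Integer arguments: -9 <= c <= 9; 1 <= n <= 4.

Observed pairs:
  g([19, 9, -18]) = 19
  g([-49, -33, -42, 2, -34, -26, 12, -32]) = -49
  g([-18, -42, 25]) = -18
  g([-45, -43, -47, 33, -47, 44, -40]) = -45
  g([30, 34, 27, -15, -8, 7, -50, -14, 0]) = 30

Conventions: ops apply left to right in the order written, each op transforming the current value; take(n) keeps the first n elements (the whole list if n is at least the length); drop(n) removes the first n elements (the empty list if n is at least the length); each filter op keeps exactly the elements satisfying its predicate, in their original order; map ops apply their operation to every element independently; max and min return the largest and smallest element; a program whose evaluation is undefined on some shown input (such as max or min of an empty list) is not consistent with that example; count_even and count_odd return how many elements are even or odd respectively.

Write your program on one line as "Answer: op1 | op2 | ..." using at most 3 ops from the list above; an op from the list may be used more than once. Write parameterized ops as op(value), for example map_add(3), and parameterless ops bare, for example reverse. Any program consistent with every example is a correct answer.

take(3) | take(1) | max

Check, running the answer program on each example:
  [19, 9, -18] -> [19, 9, -18] -> [19] -> 19
  [-49, -33, -42, 2, -34, -26, 12, -32] -> [-49, -33, -42] -> [-49] -> -49
  [-18, -42, 25] -> [-18, -42, 25] -> [-18] -> -18
  [-45, -43, -47, 33, -47, 44, -40] -> [-45, -43, -47] -> [-45] -> -45
  [30, 34, 27, -15, -8, 7, -50, -14, 0] -> [30, 34, 27] -> [30] -> 30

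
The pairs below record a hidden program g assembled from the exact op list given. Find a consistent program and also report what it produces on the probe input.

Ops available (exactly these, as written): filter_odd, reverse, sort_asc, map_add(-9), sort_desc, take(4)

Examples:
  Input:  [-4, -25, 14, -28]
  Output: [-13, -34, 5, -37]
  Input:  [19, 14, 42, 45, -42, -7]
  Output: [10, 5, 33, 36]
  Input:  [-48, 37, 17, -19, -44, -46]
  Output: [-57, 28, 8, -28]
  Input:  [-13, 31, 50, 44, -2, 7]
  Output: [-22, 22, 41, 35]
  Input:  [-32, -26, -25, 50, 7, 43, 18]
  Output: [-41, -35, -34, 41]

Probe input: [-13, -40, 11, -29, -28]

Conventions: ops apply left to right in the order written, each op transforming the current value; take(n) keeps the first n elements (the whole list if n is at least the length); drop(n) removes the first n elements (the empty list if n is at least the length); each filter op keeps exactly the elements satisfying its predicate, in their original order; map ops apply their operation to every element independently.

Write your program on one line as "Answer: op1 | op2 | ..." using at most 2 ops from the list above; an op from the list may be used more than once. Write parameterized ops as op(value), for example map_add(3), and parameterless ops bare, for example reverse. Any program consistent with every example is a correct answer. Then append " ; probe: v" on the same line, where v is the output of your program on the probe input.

take(4) | map_add(-9) ; probe: [-22, -49, 2, -38]

Check, running the answer program on each example:
  [-4, -25, 14, -28] -> [-4, -25, 14, -28] -> [-13, -34, 5, -37]
  [19, 14, 42, 45, -42, -7] -> [19, 14, 42, 45] -> [10, 5, 33, 36]
  [-48, 37, 17, -19, -44, -46] -> [-48, 37, 17, -19] -> [-57, 28, 8, -28]
  [-13, 31, 50, 44, -2, 7] -> [-13, 31, 50, 44] -> [-22, 22, 41, 35]
  [-32, -26, -25, 50, 7, 43, 18] -> [-32, -26, -25, 50] -> [-41, -35, -34, 41]
  probe: [-13, -40, 11, -29, -28] -> [-13, -40, 11, -29] -> [-22, -49, 2, -38]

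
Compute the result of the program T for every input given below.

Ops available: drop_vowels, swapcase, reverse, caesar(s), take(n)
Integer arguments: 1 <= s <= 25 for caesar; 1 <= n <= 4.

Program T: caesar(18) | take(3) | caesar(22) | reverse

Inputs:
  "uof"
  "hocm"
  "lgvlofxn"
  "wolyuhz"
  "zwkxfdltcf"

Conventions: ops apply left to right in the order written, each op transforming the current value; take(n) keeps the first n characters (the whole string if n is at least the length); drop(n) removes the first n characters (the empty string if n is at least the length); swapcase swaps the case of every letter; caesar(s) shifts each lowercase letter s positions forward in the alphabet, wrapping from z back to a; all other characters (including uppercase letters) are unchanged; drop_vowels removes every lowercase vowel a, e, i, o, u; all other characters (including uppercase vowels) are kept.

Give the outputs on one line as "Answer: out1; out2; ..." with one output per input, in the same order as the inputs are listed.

"tci"; "qcv"; "juz"; "zck"; "ykn"

Execution, op by op:
  "uof" -> "mgx" -> "mgx" -> "ict" -> "tci"
  "hocm" -> "zgue" -> "zgu" -> "vcq" -> "qcv"
  "lgvlofxn" -> "dyndgxpf" -> "dyn" -> "zuj" -> "juz"
  "wolyuhz" -> "ogdqmzr" -> "ogd" -> "kcz" -> "zck"
  "zwkxfdltcf" -> "rocpxvdlux" -> "roc" -> "nky" -> "ykn"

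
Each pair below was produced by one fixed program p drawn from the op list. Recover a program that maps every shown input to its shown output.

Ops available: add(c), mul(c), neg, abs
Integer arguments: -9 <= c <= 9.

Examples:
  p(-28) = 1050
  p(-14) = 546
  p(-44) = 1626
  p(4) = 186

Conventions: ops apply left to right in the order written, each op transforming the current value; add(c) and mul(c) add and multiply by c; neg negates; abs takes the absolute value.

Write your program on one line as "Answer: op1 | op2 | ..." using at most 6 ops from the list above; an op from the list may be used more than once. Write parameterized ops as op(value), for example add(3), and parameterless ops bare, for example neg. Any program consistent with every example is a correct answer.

mul(6) | abs | add(7) | neg | mul(6) | abs

Check, running the answer program on each example:
  -28 -> -168 -> 168 -> 175 -> -175 -> -1050 -> 1050
  -14 -> -84 -> 84 -> 91 -> -91 -> -546 -> 546
  -44 -> -264 -> 264 -> 271 -> -271 -> -1626 -> 1626
  4 -> 24 -> 24 -> 31 -> -31 -> -186 -> 186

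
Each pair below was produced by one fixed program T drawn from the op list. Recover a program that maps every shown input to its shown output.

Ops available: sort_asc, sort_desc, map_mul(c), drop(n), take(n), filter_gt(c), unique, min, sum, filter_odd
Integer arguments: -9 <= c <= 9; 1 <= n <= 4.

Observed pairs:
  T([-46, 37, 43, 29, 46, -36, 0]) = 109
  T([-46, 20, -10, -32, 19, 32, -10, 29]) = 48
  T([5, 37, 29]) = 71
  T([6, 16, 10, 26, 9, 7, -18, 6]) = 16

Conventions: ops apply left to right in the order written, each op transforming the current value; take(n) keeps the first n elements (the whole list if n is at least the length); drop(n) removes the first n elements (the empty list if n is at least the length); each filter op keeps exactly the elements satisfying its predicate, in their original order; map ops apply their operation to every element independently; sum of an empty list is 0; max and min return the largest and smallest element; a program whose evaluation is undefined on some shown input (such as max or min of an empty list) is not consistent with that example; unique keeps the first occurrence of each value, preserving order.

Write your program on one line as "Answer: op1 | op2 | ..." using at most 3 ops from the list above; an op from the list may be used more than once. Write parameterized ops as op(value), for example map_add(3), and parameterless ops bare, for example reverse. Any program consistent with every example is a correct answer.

filter_odd | sum

Check, running the answer program on each example:
  [-46, 37, 43, 29, 46, -36, 0] -> [37, 43, 29] -> 109
  [-46, 20, -10, -32, 19, 32, -10, 29] -> [19, 29] -> 48
  [5, 37, 29] -> [5, 37, 29] -> 71
  [6, 16, 10, 26, 9, 7, -18, 6] -> [9, 7] -> 16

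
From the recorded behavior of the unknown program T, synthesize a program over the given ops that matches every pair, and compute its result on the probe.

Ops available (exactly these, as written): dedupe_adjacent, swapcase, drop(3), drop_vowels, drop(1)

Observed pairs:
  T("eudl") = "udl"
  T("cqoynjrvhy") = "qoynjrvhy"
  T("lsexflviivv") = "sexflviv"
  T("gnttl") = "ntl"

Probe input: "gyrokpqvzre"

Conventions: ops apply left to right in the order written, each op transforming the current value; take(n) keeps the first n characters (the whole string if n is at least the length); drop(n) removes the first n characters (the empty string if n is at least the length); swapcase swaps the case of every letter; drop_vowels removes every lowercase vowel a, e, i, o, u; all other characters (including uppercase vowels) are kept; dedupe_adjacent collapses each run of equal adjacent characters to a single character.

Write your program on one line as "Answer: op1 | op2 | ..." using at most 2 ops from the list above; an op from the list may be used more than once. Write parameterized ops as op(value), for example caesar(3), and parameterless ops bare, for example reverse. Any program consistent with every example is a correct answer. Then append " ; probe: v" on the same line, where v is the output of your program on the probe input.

drop(1) | dedupe_adjacent ; probe: "yrokpqvzre"

Check, running the answer program on each example:
  "eudl" -> "udl" -> "udl"
  "cqoynjrvhy" -> "qoynjrvhy" -> "qoynjrvhy"
  "lsexflviivv" -> "sexflviivv" -> "sexflviv"
  "gnttl" -> "nttl" -> "ntl"
  probe: "gyrokpqvzre" -> "yrokpqvzre" -> "yrokpqvzre"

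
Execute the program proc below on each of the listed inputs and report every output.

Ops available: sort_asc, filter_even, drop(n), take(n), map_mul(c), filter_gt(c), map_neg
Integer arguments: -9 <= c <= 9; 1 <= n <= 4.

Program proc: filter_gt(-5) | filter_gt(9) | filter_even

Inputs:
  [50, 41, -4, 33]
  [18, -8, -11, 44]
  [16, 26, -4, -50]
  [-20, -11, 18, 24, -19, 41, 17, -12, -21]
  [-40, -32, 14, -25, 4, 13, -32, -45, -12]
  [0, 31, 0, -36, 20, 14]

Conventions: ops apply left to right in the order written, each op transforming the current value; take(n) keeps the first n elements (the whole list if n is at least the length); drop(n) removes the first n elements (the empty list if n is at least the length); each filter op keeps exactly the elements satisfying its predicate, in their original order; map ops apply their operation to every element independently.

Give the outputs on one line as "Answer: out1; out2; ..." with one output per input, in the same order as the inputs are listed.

[50]; [18, 44]; [16, 26]; [18, 24]; [14]; [20, 14]

Execution, op by op:
  [50, 41, -4, 33] -> [50, 41, -4, 33] -> [50, 41, 33] -> [50]
  [18, -8, -11, 44] -> [18, 44] -> [18, 44] -> [18, 44]
  [16, 26, -4, -50] -> [16, 26, -4] -> [16, 26] -> [16, 26]
  [-20, -11, 18, 24, -19, 41, 17, -12, -21] -> [18, 24, 41, 17] -> [18, 24, 41, 17] -> [18, 24]
  [-40, -32, 14, -25, 4, 13, -32, -45, -12] -> [14, 4, 13] -> [14, 13] -> [14]
  [0, 31, 0, -36, 20, 14] -> [0, 31, 0, 20, 14] -> [31, 20, 14] -> [20, 14]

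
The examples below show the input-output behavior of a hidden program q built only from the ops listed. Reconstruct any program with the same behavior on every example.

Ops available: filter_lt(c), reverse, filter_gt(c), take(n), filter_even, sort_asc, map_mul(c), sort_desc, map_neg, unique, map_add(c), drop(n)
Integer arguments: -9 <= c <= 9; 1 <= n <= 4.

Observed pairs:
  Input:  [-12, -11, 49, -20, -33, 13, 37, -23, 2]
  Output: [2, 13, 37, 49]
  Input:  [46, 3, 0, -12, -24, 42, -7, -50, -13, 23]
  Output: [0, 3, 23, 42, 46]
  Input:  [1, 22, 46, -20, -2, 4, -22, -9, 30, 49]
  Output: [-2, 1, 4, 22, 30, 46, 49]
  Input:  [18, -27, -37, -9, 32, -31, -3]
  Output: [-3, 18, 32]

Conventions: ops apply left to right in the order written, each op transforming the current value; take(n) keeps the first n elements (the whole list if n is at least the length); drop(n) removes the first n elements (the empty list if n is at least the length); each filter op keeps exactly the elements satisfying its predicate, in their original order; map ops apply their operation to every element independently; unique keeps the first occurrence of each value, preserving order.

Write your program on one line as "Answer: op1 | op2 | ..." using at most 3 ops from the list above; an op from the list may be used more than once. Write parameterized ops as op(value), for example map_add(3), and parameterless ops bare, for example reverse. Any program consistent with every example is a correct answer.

sort_asc | filter_gt(-5)

Check, running the answer program on each example:
  [-12, -11, 49, -20, -33, 13, 37, -23, 2] -> [-33, -23, -20, -12, -11, 2, 13, 37, 49] -> [2, 13, 37, 49]
  [46, 3, 0, -12, -24, 42, -7, -50, -13, 23] -> [-50, -24, -13, -12, -7, 0, 3, 23, 42, 46] -> [0, 3, 23, 42, 46]
  [1, 22, 46, -20, -2, 4, -22, -9, 30, 49] -> [-22, -20, -9, -2, 1, 4, 22, 30, 46, 49] -> [-2, 1, 4, 22, 30, 46, 49]
  [18, -27, -37, -9, 32, -31, -3] -> [-37, -31, -27, -9, -3, 18, 32] -> [-3, 18, 32]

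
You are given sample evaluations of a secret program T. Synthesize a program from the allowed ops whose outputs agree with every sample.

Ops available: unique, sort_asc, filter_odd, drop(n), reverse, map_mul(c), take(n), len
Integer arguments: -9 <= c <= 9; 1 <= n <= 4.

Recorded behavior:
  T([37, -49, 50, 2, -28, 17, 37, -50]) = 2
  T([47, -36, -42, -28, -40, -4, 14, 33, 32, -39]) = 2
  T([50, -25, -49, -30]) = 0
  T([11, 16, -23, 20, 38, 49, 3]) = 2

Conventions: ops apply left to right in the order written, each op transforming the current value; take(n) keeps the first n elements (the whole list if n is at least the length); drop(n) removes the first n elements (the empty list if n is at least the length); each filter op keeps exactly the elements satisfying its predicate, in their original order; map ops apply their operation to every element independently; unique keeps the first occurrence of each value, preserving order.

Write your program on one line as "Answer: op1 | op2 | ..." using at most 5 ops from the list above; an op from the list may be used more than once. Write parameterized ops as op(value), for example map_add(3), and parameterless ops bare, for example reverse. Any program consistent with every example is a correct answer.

drop(3) | filter_odd | map_mul(5) | reverse | len

Check, running the answer program on each example:
  [37, -49, 50, 2, -28, 17, 37, -50] -> [2, -28, 17, 37, -50] -> [17, 37] -> [85, 185] -> [185, 85] -> 2
  [47, -36, -42, -28, -40, -4, 14, 33, 32, -39] -> [-28, -40, -4, 14, 33, 32, -39] -> [33, -39] -> [165, -195] -> [-195, 165] -> 2
  [50, -25, -49, -30] -> [-30] -> [] -> [] -> [] -> 0
  [11, 16, -23, 20, 38, 49, 3] -> [20, 38, 49, 3] -> [49, 3] -> [245, 15] -> [15, 245] -> 2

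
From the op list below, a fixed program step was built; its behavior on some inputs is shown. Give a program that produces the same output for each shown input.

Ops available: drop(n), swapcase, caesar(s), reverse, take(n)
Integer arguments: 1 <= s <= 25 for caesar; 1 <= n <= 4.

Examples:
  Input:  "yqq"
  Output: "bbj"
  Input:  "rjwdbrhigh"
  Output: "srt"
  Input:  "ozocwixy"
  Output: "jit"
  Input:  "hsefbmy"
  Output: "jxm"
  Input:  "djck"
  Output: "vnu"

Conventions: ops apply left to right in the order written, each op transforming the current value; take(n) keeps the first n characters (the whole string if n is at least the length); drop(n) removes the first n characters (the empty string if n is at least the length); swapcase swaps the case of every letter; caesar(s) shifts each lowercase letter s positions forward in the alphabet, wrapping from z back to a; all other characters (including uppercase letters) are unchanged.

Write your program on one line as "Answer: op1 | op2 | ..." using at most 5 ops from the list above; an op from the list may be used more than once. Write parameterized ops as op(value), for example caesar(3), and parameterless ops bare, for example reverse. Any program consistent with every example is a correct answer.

swapcase | reverse | take(3) | swapcase | caesar(11)

Check, running the answer program on each example:
  "yqq" -> "YQQ" -> "QQY" -> "QQY" -> "qqy" -> "bbj"
  "rjwdbrhigh" -> "RJWDBRHIGH" -> "HGIHRBDWJR" -> "HGI" -> "hgi" -> "srt"
  "ozocwixy" -> "OZOCWIXY" -> "YXIWCOZO" -> "YXI" -> "yxi" -> "jit"
  "hsefbmy" -> "HSEFBMY" -> "YMBFESH" -> "YMB" -> "ymb" -> "jxm"
  "djck" -> "DJCK" -> "KCJD" -> "KCJ" -> "kcj" -> "vnu"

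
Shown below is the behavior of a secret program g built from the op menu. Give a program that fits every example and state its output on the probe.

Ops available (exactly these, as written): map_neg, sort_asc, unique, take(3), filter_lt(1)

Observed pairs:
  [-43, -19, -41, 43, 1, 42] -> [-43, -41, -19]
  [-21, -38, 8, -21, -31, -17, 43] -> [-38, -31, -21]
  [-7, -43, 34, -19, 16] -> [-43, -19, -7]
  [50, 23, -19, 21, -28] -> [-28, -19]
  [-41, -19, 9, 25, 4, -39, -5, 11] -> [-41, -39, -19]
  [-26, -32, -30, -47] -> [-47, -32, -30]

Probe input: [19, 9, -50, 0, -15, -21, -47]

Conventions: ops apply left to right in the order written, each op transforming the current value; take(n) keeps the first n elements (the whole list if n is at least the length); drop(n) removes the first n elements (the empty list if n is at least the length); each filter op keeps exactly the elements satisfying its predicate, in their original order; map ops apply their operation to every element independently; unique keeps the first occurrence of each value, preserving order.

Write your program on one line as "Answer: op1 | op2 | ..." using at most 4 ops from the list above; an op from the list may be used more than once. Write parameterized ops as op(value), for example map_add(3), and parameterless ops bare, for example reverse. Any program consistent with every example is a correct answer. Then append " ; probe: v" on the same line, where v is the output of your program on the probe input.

filter_lt(1) | sort_asc | take(3) ; probe: [-50, -47, -21]

Check, running the answer program on each example:
  [-43, -19, -41, 43, 1, 42] -> [-43, -19, -41] -> [-43, -41, -19] -> [-43, -41, -19]
  [-21, -38, 8, -21, -31, -17, 43] -> [-21, -38, -21, -31, -17] -> [-38, -31, -21, -21, -17] -> [-38, -31, -21]
  [-7, -43, 34, -19, 16] -> [-7, -43, -19] -> [-43, -19, -7] -> [-43, -19, -7]
  [50, 23, -19, 21, -28] -> [-19, -28] -> [-28, -19] -> [-28, -19]
  [-41, -19, 9, 25, 4, -39, -5, 11] -> [-41, -19, -39, -5] -> [-41, -39, -19, -5] -> [-41, -39, -19]
  [-26, -32, -30, -47] -> [-26, -32, -30, -47] -> [-47, -32, -30, -26] -> [-47, -32, -30]
  probe: [19, 9, -50, 0, -15, -21, -47] -> [-50, 0, -15, -21, -47] -> [-50, -47, -21, -15, 0] -> [-50, -47, -21]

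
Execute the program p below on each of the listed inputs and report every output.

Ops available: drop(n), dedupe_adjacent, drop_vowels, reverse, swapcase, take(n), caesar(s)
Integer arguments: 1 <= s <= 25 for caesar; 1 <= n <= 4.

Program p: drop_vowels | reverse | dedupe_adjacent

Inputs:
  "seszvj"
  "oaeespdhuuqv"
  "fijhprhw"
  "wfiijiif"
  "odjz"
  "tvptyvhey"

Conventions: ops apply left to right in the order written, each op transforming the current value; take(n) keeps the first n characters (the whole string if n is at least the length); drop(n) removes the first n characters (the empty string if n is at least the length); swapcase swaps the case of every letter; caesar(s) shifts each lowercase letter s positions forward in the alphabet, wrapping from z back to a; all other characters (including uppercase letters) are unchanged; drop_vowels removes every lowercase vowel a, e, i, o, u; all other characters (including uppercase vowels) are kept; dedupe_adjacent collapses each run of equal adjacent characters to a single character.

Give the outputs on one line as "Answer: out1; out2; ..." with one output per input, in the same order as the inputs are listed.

"jvzs"; "vqhdps"; "whrphjf"; "fjfw"; "zjd"; "yhvytpvt"

Execution, op by op:
  "seszvj" -> "sszvj" -> "jvzss" -> "jvzs"
  "oaeespdhuuqv" -> "spdhqv" -> "vqhdps" -> "vqhdps"
  "fijhprhw" -> "fjhprhw" -> "whrphjf" -> "whrphjf"
  "wfiijiif" -> "wfjf" -> "fjfw" -> "fjfw"
  "odjz" -> "djz" -> "zjd" -> "zjd"
  "tvptyvhey" -> "tvptyvhy" -> "yhvytpvt" -> "yhvytpvt"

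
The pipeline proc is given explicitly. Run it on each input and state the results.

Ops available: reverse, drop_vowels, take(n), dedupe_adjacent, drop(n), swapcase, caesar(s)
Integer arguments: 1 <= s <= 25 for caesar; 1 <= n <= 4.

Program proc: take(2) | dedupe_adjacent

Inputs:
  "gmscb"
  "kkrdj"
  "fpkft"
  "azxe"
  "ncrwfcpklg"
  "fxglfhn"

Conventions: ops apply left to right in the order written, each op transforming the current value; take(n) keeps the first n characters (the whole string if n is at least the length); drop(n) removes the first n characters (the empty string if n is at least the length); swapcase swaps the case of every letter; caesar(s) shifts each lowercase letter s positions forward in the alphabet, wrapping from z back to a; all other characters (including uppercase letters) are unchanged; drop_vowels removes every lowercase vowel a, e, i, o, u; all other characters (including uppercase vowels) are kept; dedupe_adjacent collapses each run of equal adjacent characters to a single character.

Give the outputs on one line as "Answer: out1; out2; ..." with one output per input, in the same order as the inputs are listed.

"gm"; "k"; "fp"; "az"; "nc"; "fx"

Execution, op by op:
  "gmscb" -> "gm" -> "gm"
  "kkrdj" -> "kk" -> "k"
  "fpkft" -> "fp" -> "fp"
  "azxe" -> "az" -> "az"
  "ncrwfcpklg" -> "nc" -> "nc"
  "fxglfhn" -> "fx" -> "fx"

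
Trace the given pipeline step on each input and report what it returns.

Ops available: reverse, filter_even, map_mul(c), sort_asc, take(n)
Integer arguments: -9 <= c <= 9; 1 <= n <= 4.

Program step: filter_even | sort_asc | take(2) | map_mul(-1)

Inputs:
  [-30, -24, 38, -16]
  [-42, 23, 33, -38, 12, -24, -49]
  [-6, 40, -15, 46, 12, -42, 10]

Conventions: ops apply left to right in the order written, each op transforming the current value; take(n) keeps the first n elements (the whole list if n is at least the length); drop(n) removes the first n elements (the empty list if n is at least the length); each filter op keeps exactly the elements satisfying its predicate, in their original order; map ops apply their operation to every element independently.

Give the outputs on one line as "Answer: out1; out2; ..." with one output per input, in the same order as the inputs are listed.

Execution, op by op:
  [-30, -24, 38, -16] -> [-30, -24, 38, -16] -> [-30, -24, -16, 38] -> [-30, -24] -> [30, 24]
  [-42, 23, 33, -38, 12, -24, -49] -> [-42, -38, 12, -24] -> [-42, -38, -24, 12] -> [-42, -38] -> [42, 38]
  [-6, 40, -15, 46, 12, -42, 10] -> [-6, 40, 46, 12, -42, 10] -> [-42, -6, 10, 12, 40, 46] -> [-42, -6] -> [42, 6]

[30, 24]; [42, 38]; [42, 6]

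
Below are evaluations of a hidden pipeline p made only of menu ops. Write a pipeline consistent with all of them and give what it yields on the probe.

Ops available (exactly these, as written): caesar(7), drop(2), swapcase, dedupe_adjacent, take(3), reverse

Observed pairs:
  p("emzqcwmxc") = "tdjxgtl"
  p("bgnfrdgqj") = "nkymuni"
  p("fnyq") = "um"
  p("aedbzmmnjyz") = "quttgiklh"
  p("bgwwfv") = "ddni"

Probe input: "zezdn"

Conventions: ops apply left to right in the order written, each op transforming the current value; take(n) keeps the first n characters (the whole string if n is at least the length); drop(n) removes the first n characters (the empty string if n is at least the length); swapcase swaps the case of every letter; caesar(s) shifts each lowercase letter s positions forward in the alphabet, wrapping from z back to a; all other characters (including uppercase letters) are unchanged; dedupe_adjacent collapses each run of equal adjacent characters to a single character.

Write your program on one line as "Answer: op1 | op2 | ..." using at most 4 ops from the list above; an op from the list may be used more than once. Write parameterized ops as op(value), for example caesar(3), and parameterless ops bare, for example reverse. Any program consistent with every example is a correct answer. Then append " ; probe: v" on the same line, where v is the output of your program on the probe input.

reverse | drop(2) | caesar(7) ; probe: "glg"

Check, running the answer program on each example:
  "emzqcwmxc" -> "cxmwcqzme" -> "mwcqzme" -> "tdjxgtl"
  "bgnfrdgqj" -> "jqgdrfngb" -> "gdrfngb" -> "nkymuni"
  "fnyq" -> "qynf" -> "nf" -> "um"
  "aedbzmmnjyz" -> "zyjnmmzbdea" -> "jnmmzbdea" -> "quttgiklh"
  "bgwwfv" -> "vfwwgb" -> "wwgb" -> "ddni"
  probe: "zezdn" -> "ndzez" -> "zez" -> "glg"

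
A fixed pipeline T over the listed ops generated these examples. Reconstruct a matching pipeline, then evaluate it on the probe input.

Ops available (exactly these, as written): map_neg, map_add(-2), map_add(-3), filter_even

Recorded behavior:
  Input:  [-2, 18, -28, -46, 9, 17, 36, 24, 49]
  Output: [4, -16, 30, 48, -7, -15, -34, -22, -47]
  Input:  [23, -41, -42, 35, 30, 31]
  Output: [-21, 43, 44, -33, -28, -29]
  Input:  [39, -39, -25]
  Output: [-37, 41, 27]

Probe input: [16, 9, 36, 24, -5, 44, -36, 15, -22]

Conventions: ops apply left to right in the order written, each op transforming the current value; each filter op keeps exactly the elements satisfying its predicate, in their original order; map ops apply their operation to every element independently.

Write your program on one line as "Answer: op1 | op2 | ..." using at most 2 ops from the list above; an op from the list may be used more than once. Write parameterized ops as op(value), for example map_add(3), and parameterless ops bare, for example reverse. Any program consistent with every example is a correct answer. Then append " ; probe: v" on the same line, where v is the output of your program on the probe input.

map_add(-2) | map_neg ; probe: [-14, -7, -34, -22, 7, -42, 38, -13, 24]

Check, running the answer program on each example:
  [-2, 18, -28, -46, 9, 17, 36, 24, 49] -> [-4, 16, -30, -48, 7, 15, 34, 22, 47] -> [4, -16, 30, 48, -7, -15, -34, -22, -47]
  [23, -41, -42, 35, 30, 31] -> [21, -43, -44, 33, 28, 29] -> [-21, 43, 44, -33, -28, -29]
  [39, -39, -25] -> [37, -41, -27] -> [-37, 41, 27]
  probe: [16, 9, 36, 24, -5, 44, -36, 15, -22] -> [14, 7, 34, 22, -7, 42, -38, 13, -24] -> [-14, -7, -34, -22, 7, -42, 38, -13, 24]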